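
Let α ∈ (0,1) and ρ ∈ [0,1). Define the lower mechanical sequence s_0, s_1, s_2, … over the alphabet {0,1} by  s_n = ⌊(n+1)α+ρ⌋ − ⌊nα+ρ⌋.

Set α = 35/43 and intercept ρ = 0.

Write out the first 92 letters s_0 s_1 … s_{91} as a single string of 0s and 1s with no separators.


n=0: ⌊(1·35)/43⌋ − ⌊(0·35)/43⌋ = ⌊35/43⌋ − ⌊0/43⌋ = 0 − 0 = 0
n=1: ⌊(2·35)/43⌋ − ⌊(1·35)/43⌋ = ⌊70/43⌋ − ⌊35/43⌋ = 1 − 0 = 1
n=2: ⌊(3·35)/43⌋ − ⌊(2·35)/43⌋ = ⌊105/43⌋ − ⌊70/43⌋ = 2 − 1 = 1
n=3: ⌊(4·35)/43⌋ − ⌊(3·35)/43⌋ = ⌊140/43⌋ − ⌊105/43⌋ = 3 − 2 = 1
n=4: ⌊(5·35)/43⌋ − ⌊(4·35)/43⌋ = ⌊175/43⌋ − ⌊140/43⌋ = 4 − 3 = 1
n=5: ⌊(6·35)/43⌋ − ⌊(5·35)/43⌋ = ⌊210/43⌋ − ⌊175/43⌋ = 4 − 4 = 0
n=6: ⌊(7·35)/43⌋ − ⌊(6·35)/43⌋ = ⌊245/43⌋ − ⌊210/43⌋ = 5 − 4 = 1
n=7: ⌊(8·35)/43⌋ − ⌊(7·35)/43⌋ = ⌊280/43⌋ − ⌊245/43⌋ = 6 − 5 = 1
n=8: ⌊(9·35)/43⌋ − ⌊(8·35)/43⌋ = ⌊315/43⌋ − ⌊280/43⌋ = 7 − 6 = 1
n=9: ⌊(10·35)/43⌋ − ⌊(9·35)/43⌋ = ⌊350/43⌋ − ⌊315/43⌋ = 8 − 7 = 1
n=10: ⌊(11·35)/43⌋ − ⌊(10·35)/43⌋ = ⌊385/43⌋ − ⌊350/43⌋ = 8 − 8 = 0
n=11: ⌊(12·35)/43⌋ − ⌊(11·35)/43⌋ = ⌊420/43⌋ − ⌊385/43⌋ = 9 − 8 = 1
n=12: ⌊(13·35)/43⌋ − ⌊(12·35)/43⌋ = ⌊455/43⌋ − ⌊420/43⌋ = 10 − 9 = 1
n=13: ⌊(14·35)/43⌋ − ⌊(13·35)/43⌋ = ⌊490/43⌋ − ⌊455/43⌋ = 11 − 10 = 1
n=14: ⌊(15·35)/43⌋ − ⌊(14·35)/43⌋ = ⌊525/43⌋ − ⌊490/43⌋ = 12 − 11 = 1
n=15: ⌊(16·35)/43⌋ − ⌊(15·35)/43⌋ = ⌊560/43⌋ − ⌊525/43⌋ = 13 − 12 = 1
n=16: ⌊(17·35)/43⌋ − ⌊(16·35)/43⌋ = ⌊595/43⌋ − ⌊560/43⌋ = 13 − 13 = 0
n=17: ⌊(18·35)/43⌋ − ⌊(17·35)/43⌋ = ⌊630/43⌋ − ⌊595/43⌋ = 14 − 13 = 1
n=18: ⌊(19·35)/43⌋ − ⌊(18·35)/43⌋ = ⌊665/43⌋ − ⌊630/43⌋ = 15 − 14 = 1
n=19: ⌊(20·35)/43⌋ − ⌊(19·35)/43⌋ = ⌊700/43⌋ − ⌊665/43⌋ = 16 − 15 = 1
n=20: ⌊(21·35)/43⌋ − ⌊(20·35)/43⌋ = ⌊735/43⌋ − ⌊700/43⌋ = 17 − 16 = 1
n=21: ⌊(22·35)/43⌋ − ⌊(21·35)/43⌋ = ⌊770/43⌋ − ⌊735/43⌋ = 17 − 17 = 0
n=22: ⌊(23·35)/43⌋ − ⌊(22·35)/43⌋ = ⌊805/43⌋ − ⌊770/43⌋ = 18 − 17 = 1
n=23: ⌊(24·35)/43⌋ − ⌊(23·35)/43⌋ = ⌊840/43⌋ − ⌊805/43⌋ = 19 − 18 = 1
n=24: ⌊(25·35)/43⌋ − ⌊(24·35)/43⌋ = ⌊875/43⌋ − ⌊840/43⌋ = 20 − 19 = 1
n=25: ⌊(26·35)/43⌋ − ⌊(25·35)/43⌋ = ⌊910/43⌋ − ⌊875/43⌋ = 21 − 20 = 1
n=26: ⌊(27·35)/43⌋ − ⌊(26·35)/43⌋ = ⌊945/43⌋ − ⌊910/43⌋ = 21 − 21 = 0
n=27: ⌊(28·35)/43⌋ − ⌊(27·35)/43⌋ = ⌊980/43⌋ − ⌊945/43⌋ = 22 − 21 = 1
n=28: ⌊(29·35)/43⌋ − ⌊(28·35)/43⌋ = ⌊1015/43⌋ − ⌊980/43⌋ = 23 − 22 = 1
n=29: ⌊(30·35)/43⌋ − ⌊(29·35)/43⌋ = ⌊1050/43⌋ − ⌊1015/43⌋ = 24 − 23 = 1
n=30: ⌊(31·35)/43⌋ − ⌊(30·35)/43⌋ = ⌊1085/43⌋ − ⌊1050/43⌋ = 25 − 24 = 1
n=31: ⌊(32·35)/43⌋ − ⌊(31·35)/43⌋ = ⌊1120/43⌋ − ⌊1085/43⌋ = 26 − 25 = 1
n=32: ⌊(33·35)/43⌋ − ⌊(32·35)/43⌋ = ⌊1155/43⌋ − ⌊1120/43⌋ = 26 − 26 = 0
n=33: ⌊(34·35)/43⌋ − ⌊(33·35)/43⌋ = ⌊1190/43⌋ − ⌊1155/43⌋ = 27 − 26 = 1
n=34: ⌊(35·35)/43⌋ − ⌊(34·35)/43⌋ = ⌊1225/43⌋ − ⌊1190/43⌋ = 28 − 27 = 1
n=35: ⌊(36·35)/43⌋ − ⌊(35·35)/43⌋ = ⌊1260/43⌋ − ⌊1225/43⌋ = 29 − 28 = 1
n=36: ⌊(37·35)/43⌋ − ⌊(36·35)/43⌋ = ⌊1295/43⌋ − ⌊1260/43⌋ = 30 − 29 = 1
n=37: ⌊(38·35)/43⌋ − ⌊(37·35)/43⌋ = ⌊1330/43⌋ − ⌊1295/43⌋ = 30 − 30 = 0
n=38: ⌊(39·35)/43⌋ − ⌊(38·35)/43⌋ = ⌊1365/43⌋ − ⌊1330/43⌋ = 31 − 30 = 1
n=39: ⌊(40·35)/43⌋ − ⌊(39·35)/43⌋ = ⌊1400/43⌋ − ⌊1365/43⌋ = 32 − 31 = 1
n=40: ⌊(41·35)/43⌋ − ⌊(40·35)/43⌋ = ⌊1435/43⌋ − ⌊1400/43⌋ = 33 − 32 = 1
n=41: ⌊(42·35)/43⌋ − ⌊(41·35)/43⌋ = ⌊1470/43⌋ − ⌊1435/43⌋ = 34 − 33 = 1
n=42: ⌊(43·35)/43⌋ − ⌊(42·35)/43⌋ = ⌊1505/43⌋ − ⌊1470/43⌋ = 35 − 34 = 1
n=43: ⌊(44·35)/43⌋ − ⌊(43·35)/43⌋ = ⌊1540/43⌋ − ⌊1505/43⌋ = 35 − 35 = 0
n=44: ⌊(45·35)/43⌋ − ⌊(44·35)/43⌋ = ⌊1575/43⌋ − ⌊1540/43⌋ = 36 − 35 = 1
n=45: ⌊(46·35)/43⌋ − ⌊(45·35)/43⌋ = ⌊1610/43⌋ − ⌊1575/43⌋ = 37 − 36 = 1
n=46: ⌊(47·35)/43⌋ − ⌊(46·35)/43⌋ = ⌊1645/43⌋ − ⌊1610/43⌋ = 38 − 37 = 1
n=47: ⌊(48·35)/43⌋ − ⌊(47·35)/43⌋ = ⌊1680/43⌋ − ⌊1645/43⌋ = 39 − 38 = 1
n=48: ⌊(49·35)/43⌋ − ⌊(48·35)/43⌋ = ⌊1715/43⌋ − ⌊1680/43⌋ = 39 − 39 = 0
n=49: ⌊(50·35)/43⌋ − ⌊(49·35)/43⌋ = ⌊1750/43⌋ − ⌊1715/43⌋ = 40 − 39 = 1
n=50: ⌊(51·35)/43⌋ − ⌊(50·35)/43⌋ = ⌊1785/43⌋ − ⌊1750/43⌋ = 41 − 40 = 1
n=51: ⌊(52·35)/43⌋ − ⌊(51·35)/43⌋ = ⌊1820/43⌋ − ⌊1785/43⌋ = 42 − 41 = 1
n=52: ⌊(53·35)/43⌋ − ⌊(52·35)/43⌋ = ⌊1855/43⌋ − ⌊1820/43⌋ = 43 − 42 = 1
n=53: ⌊(54·35)/43⌋ − ⌊(53·35)/43⌋ = ⌊1890/43⌋ − ⌊1855/43⌋ = 43 − 43 = 0
n=54: ⌊(55·35)/43⌋ − ⌊(54·35)/43⌋ = ⌊1925/43⌋ − ⌊1890/43⌋ = 44 − 43 = 1
n=55: ⌊(56·35)/43⌋ − ⌊(55·35)/43⌋ = ⌊1960/43⌋ − ⌊1925/43⌋ = 45 − 44 = 1
n=56: ⌊(57·35)/43⌋ − ⌊(56·35)/43⌋ = ⌊1995/43⌋ − ⌊1960/43⌋ = 46 − 45 = 1
n=57: ⌊(58·35)/43⌋ − ⌊(57·35)/43⌋ = ⌊2030/43⌋ − ⌊1995/43⌋ = 47 − 46 = 1
n=58: ⌊(59·35)/43⌋ − ⌊(58·35)/43⌋ = ⌊2065/43⌋ − ⌊2030/43⌋ = 48 − 47 = 1
n=59: ⌊(60·35)/43⌋ − ⌊(59·35)/43⌋ = ⌊2100/43⌋ − ⌊2065/43⌋ = 48 − 48 = 0
n=60: ⌊(61·35)/43⌋ − ⌊(60·35)/43⌋ = ⌊2135/43⌋ − ⌊2100/43⌋ = 49 − 48 = 1
n=61: ⌊(62·35)/43⌋ − ⌊(61·35)/43⌋ = ⌊2170/43⌋ − ⌊2135/43⌋ = 50 − 49 = 1
n=62: ⌊(63·35)/43⌋ − ⌊(62·35)/43⌋ = ⌊2205/43⌋ − ⌊2170/43⌋ = 51 − 50 = 1
n=63: ⌊(64·35)/43⌋ − ⌊(63·35)/43⌋ = ⌊2240/43⌋ − ⌊2205/43⌋ = 52 − 51 = 1
n=64: ⌊(65·35)/43⌋ − ⌊(64·35)/43⌋ = ⌊2275/43⌋ − ⌊2240/43⌋ = 52 − 52 = 0
n=65: ⌊(66·35)/43⌋ − ⌊(65·35)/43⌋ = ⌊2310/43⌋ − ⌊2275/43⌋ = 53 − 52 = 1
n=66: ⌊(67·35)/43⌋ − ⌊(66·35)/43⌋ = ⌊2345/43⌋ − ⌊2310/43⌋ = 54 − 53 = 1
n=67: ⌊(68·35)/43⌋ − ⌊(67·35)/43⌋ = ⌊2380/43⌋ − ⌊2345/43⌋ = 55 − 54 = 1
n=68: ⌊(69·35)/43⌋ − ⌊(68·35)/43⌋ = ⌊2415/43⌋ − ⌊2380/43⌋ = 56 − 55 = 1
n=69: ⌊(70·35)/43⌋ − ⌊(69·35)/43⌋ = ⌊2450/43⌋ − ⌊2415/43⌋ = 56 − 56 = 0
n=70: ⌊(71·35)/43⌋ − ⌊(70·35)/43⌋ = ⌊2485/43⌋ − ⌊2450/43⌋ = 57 − 56 = 1
n=71: ⌊(72·35)/43⌋ − ⌊(71·35)/43⌋ = ⌊2520/43⌋ − ⌊2485/43⌋ = 58 − 57 = 1
n=72: ⌊(73·35)/43⌋ − ⌊(72·35)/43⌋ = ⌊2555/43⌋ − ⌊2520/43⌋ = 59 − 58 = 1
n=73: ⌊(74·35)/43⌋ − ⌊(73·35)/43⌋ = ⌊2590/43⌋ − ⌊2555/43⌋ = 60 − 59 = 1
n=74: ⌊(75·35)/43⌋ − ⌊(74·35)/43⌋ = ⌊2625/43⌋ − ⌊2590/43⌋ = 61 − 60 = 1
n=75: ⌊(76·35)/43⌋ − ⌊(75·35)/43⌋ = ⌊2660/43⌋ − ⌊2625/43⌋ = 61 − 61 = 0
n=76: ⌊(77·35)/43⌋ − ⌊(76·35)/43⌋ = ⌊2695/43⌋ − ⌊2660/43⌋ = 62 − 61 = 1
n=77: ⌊(78·35)/43⌋ − ⌊(77·35)/43⌋ = ⌊2730/43⌋ − ⌊2695/43⌋ = 63 − 62 = 1
n=78: ⌊(79·35)/43⌋ − ⌊(78·35)/43⌋ = ⌊2765/43⌋ − ⌊2730/43⌋ = 64 − 63 = 1
n=79: ⌊(80·35)/43⌋ − ⌊(79·35)/43⌋ = ⌊2800/43⌋ − ⌊2765/43⌋ = 65 − 64 = 1
n=80: ⌊(81·35)/43⌋ − ⌊(80·35)/43⌋ = ⌊2835/43⌋ − ⌊2800/43⌋ = 65 − 65 = 0
n=81: ⌊(82·35)/43⌋ − ⌊(81·35)/43⌋ = ⌊2870/43⌋ − ⌊2835/43⌋ = 66 − 65 = 1
n=82: ⌊(83·35)/43⌋ − ⌊(82·35)/43⌋ = ⌊2905/43⌋ − ⌊2870/43⌋ = 67 − 66 = 1
n=83: ⌊(84·35)/43⌋ − ⌊(83·35)/43⌋ = ⌊2940/43⌋ − ⌊2905/43⌋ = 68 − 67 = 1
n=84: ⌊(85·35)/43⌋ − ⌊(84·35)/43⌋ = ⌊2975/43⌋ − ⌊2940/43⌋ = 69 − 68 = 1
n=85: ⌊(86·35)/43⌋ − ⌊(85·35)/43⌋ = ⌊3010/43⌋ − ⌊2975/43⌋ = 70 − 69 = 1
n=86: ⌊(87·35)/43⌋ − ⌊(86·35)/43⌋ = ⌊3045/43⌋ − ⌊3010/43⌋ = 70 − 70 = 0
n=87: ⌊(88·35)/43⌋ − ⌊(87·35)/43⌋ = ⌊3080/43⌋ − ⌊3045/43⌋ = 71 − 70 = 1
n=88: ⌊(89·35)/43⌋ − ⌊(88·35)/43⌋ = ⌊3115/43⌋ − ⌊3080/43⌋ = 72 − 71 = 1
n=89: ⌊(90·35)/43⌋ − ⌊(89·35)/43⌋ = ⌊3150/43⌋ − ⌊3115/43⌋ = 73 − 72 = 1
n=90: ⌊(91·35)/43⌋ − ⌊(90·35)/43⌋ = ⌊3185/43⌋ − ⌊3150/43⌋ = 74 − 73 = 1
n=91: ⌊(92·35)/43⌋ − ⌊(91·35)/43⌋ = ⌊3220/43⌋ − ⌊3185/43⌋ = 74 − 74 = 0

01111011110111110111101111011111011110111110111101111011111011110111101111101111011111011110


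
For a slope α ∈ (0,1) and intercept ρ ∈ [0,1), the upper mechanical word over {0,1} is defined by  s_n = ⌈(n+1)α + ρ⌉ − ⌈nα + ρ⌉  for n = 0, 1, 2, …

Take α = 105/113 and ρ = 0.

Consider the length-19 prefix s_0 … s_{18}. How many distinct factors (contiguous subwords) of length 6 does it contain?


6

t_n = ⌈(n·105)/113⌉ for n = 0 … 19:
  n=0…9: ⌈0/113⌉=0 ⌈105/113⌉=1 ⌈210/113⌉=2 ⌈315/113⌉=3 ⌈420/113⌉=4 ⌈525/113⌉=5 ⌈630/113⌉=6 ⌈735/113⌉=7 ⌈840/113⌉=8 ⌈945/113⌉=9
  n=10…19: ⌈1050/113⌉=10 ⌈1155/113⌉=11 ⌈1260/113⌉=12 ⌈1365/113⌉=13 ⌈1470/113⌉=14 ⌈1575/113⌉=14 ⌈1680/113⌉=15 ⌈1785/113⌉=16 ⌈1890/113⌉=17 ⌈1995/113⌉=18
s_n = t_(n+1) − t_n for n = 0 … 18 gives
prefix = 1111111111111101111
slide a length-6 window over [0..5] … [13..18] (14 windows); first occurrence of each distinct factor:
  [  0..  5] 111111
  [  9.. 14] 111110
  [ 10.. 15] 111101
  [ 11.. 16] 111011
  [ 12.. 17] 110111
  [ 13.. 18] 101111
  (the other 8 windows repeat one of these)
distinct factors: {101111, 110111, 111011, 111101, 111110, 111111}
count = 6  (Sturmian bound for length 6 is 7)


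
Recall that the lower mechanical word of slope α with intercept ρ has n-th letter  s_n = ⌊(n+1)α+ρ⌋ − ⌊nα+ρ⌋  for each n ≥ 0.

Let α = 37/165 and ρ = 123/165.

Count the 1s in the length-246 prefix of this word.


55

#1s = Σ_{n=0}^{245} s_n = Σ_{n=0}^{245} (⌊(n+1)α+ρ⌋ − ⌊nα+ρ⌋)
the sum telescopes: every ⌊nα+ρ⌋ with 0 < n < 246 appears once with + and once with −, leaving ⌊246α+ρ⌋ − ⌊0·α+ρ⌋
246α + ρ = (246·37 + 123) / 165 = 9225/165
ρ = 123/165
⌊9225/165⌋ = 55,  ⌊123/165⌋ = 0
#1s = 55 − 0 = 55


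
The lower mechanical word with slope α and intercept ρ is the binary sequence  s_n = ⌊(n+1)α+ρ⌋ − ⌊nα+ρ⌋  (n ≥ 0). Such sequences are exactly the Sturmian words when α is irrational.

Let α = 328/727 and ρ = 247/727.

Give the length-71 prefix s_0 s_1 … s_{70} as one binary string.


n=0: ⌊(1·328+247)/727⌋ − ⌊(0·328+247)/727⌋ = ⌊575/727⌋ − ⌊247/727⌋ = 0 − 0 = 0
n=1: ⌊(2·328+247)/727⌋ − ⌊(1·328+247)/727⌋ = ⌊903/727⌋ − ⌊575/727⌋ = 1 − 0 = 1
n=2: ⌊(3·328+247)/727⌋ − ⌊(2·328+247)/727⌋ = ⌊1231/727⌋ − ⌊903/727⌋ = 1 − 1 = 0
n=3: ⌊(4·328+247)/727⌋ − ⌊(3·328+247)/727⌋ = ⌊1559/727⌋ − ⌊1231/727⌋ = 2 − 1 = 1
n=4: ⌊(5·328+247)/727⌋ − ⌊(4·328+247)/727⌋ = ⌊1887/727⌋ − ⌊1559/727⌋ = 2 − 2 = 0
n=5: ⌊(6·328+247)/727⌋ − ⌊(5·328+247)/727⌋ = ⌊2215/727⌋ − ⌊1887/727⌋ = 3 − 2 = 1
n=6: ⌊(7·328+247)/727⌋ − ⌊(6·328+247)/727⌋ = ⌊2543/727⌋ − ⌊2215/727⌋ = 3 − 3 = 0
n=7: ⌊(8·328+247)/727⌋ − ⌊(7·328+247)/727⌋ = ⌊2871/727⌋ − ⌊2543/727⌋ = 3 − 3 = 0
n=8: ⌊(9·328+247)/727⌋ − ⌊(8·328+247)/727⌋ = ⌊3199/727⌋ − ⌊2871/727⌋ = 4 − 3 = 1
n=9: ⌊(10·328+247)/727⌋ − ⌊(9·328+247)/727⌋ = ⌊3527/727⌋ − ⌊3199/727⌋ = 4 − 4 = 0
n=10: ⌊(11·328+247)/727⌋ − ⌊(10·328+247)/727⌋ = ⌊3855/727⌋ − ⌊3527/727⌋ = 5 − 4 = 1
n=11: ⌊(12·328+247)/727⌋ − ⌊(11·328+247)/727⌋ = ⌊4183/727⌋ − ⌊3855/727⌋ = 5 − 5 = 0
n=12: ⌊(13·328+247)/727⌋ − ⌊(12·328+247)/727⌋ = ⌊4511/727⌋ − ⌊4183/727⌋ = 6 − 5 = 1
n=13: ⌊(14·328+247)/727⌋ − ⌊(13·328+247)/727⌋ = ⌊4839/727⌋ − ⌊4511/727⌋ = 6 − 6 = 0
n=14: ⌊(15·328+247)/727⌋ − ⌊(14·328+247)/727⌋ = ⌊5167/727⌋ − ⌊4839/727⌋ = 7 − 6 = 1
n=15: ⌊(16·328+247)/727⌋ − ⌊(15·328+247)/727⌋ = ⌊5495/727⌋ − ⌊5167/727⌋ = 7 − 7 = 0
n=16: ⌊(17·328+247)/727⌋ − ⌊(16·328+247)/727⌋ = ⌊5823/727⌋ − ⌊5495/727⌋ = 8 − 7 = 1
n=17: ⌊(18·328+247)/727⌋ − ⌊(17·328+247)/727⌋ = ⌊6151/727⌋ − ⌊5823/727⌋ = 8 − 8 = 0
n=18: ⌊(19·328+247)/727⌋ − ⌊(18·328+247)/727⌋ = ⌊6479/727⌋ − ⌊6151/727⌋ = 8 − 8 = 0
n=19: ⌊(20·328+247)/727⌋ − ⌊(19·328+247)/727⌋ = ⌊6807/727⌋ − ⌊6479/727⌋ = 9 − 8 = 1
n=20: ⌊(21·328+247)/727⌋ − ⌊(20·328+247)/727⌋ = ⌊7135/727⌋ − ⌊6807/727⌋ = 9 − 9 = 0
n=21: ⌊(22·328+247)/727⌋ − ⌊(21·328+247)/727⌋ = ⌊7463/727⌋ − ⌊7135/727⌋ = 10 − 9 = 1
n=22: ⌊(23·328+247)/727⌋ − ⌊(22·328+247)/727⌋ = ⌊7791/727⌋ − ⌊7463/727⌋ = 10 − 10 = 0
n=23: ⌊(24·328+247)/727⌋ − ⌊(23·328+247)/727⌋ = ⌊8119/727⌋ − ⌊7791/727⌋ = 11 − 10 = 1
n=24: ⌊(25·328+247)/727⌋ − ⌊(24·328+247)/727⌋ = ⌊8447/727⌋ − ⌊8119/727⌋ = 11 − 11 = 0
n=25: ⌊(26·328+247)/727⌋ − ⌊(25·328+247)/727⌋ = ⌊8775/727⌋ − ⌊8447/727⌋ = 12 − 11 = 1
n=26: ⌊(27·328+247)/727⌋ − ⌊(26·328+247)/727⌋ = ⌊9103/727⌋ − ⌊8775/727⌋ = 12 − 12 = 0
n=27: ⌊(28·328+247)/727⌋ − ⌊(27·328+247)/727⌋ = ⌊9431/727⌋ − ⌊9103/727⌋ = 12 − 12 = 0
n=28: ⌊(29·328+247)/727⌋ − ⌊(28·328+247)/727⌋ = ⌊9759/727⌋ − ⌊9431/727⌋ = 13 − 12 = 1
n=29: ⌊(30·328+247)/727⌋ − ⌊(29·328+247)/727⌋ = ⌊10087/727⌋ − ⌊9759/727⌋ = 13 − 13 = 0
n=30: ⌊(31·328+247)/727⌋ − ⌊(30·328+247)/727⌋ = ⌊10415/727⌋ − ⌊10087/727⌋ = 14 − 13 = 1
n=31: ⌊(32·328+247)/727⌋ − ⌊(31·328+247)/727⌋ = ⌊10743/727⌋ − ⌊10415/727⌋ = 14 − 14 = 0
n=32: ⌊(33·328+247)/727⌋ − ⌊(32·328+247)/727⌋ = ⌊11071/727⌋ − ⌊10743/727⌋ = 15 − 14 = 1
n=33: ⌊(34·328+247)/727⌋ − ⌊(33·328+247)/727⌋ = ⌊11399/727⌋ − ⌊11071/727⌋ = 15 − 15 = 0
n=34: ⌊(35·328+247)/727⌋ − ⌊(34·328+247)/727⌋ = ⌊11727/727⌋ − ⌊11399/727⌋ = 16 − 15 = 1
n=35: ⌊(36·328+247)/727⌋ − ⌊(35·328+247)/727⌋ = ⌊12055/727⌋ − ⌊11727/727⌋ = 16 − 16 = 0
n=36: ⌊(37·328+247)/727⌋ − ⌊(36·328+247)/727⌋ = ⌊12383/727⌋ − ⌊12055/727⌋ = 17 − 16 = 1
n=37: ⌊(38·328+247)/727⌋ − ⌊(37·328+247)/727⌋ = ⌊12711/727⌋ − ⌊12383/727⌋ = 17 − 17 = 0
n=38: ⌊(39·328+247)/727⌋ − ⌊(38·328+247)/727⌋ = ⌊13039/727⌋ − ⌊12711/727⌋ = 17 − 17 = 0
n=39: ⌊(40·328+247)/727⌋ − ⌊(39·328+247)/727⌋ = ⌊13367/727⌋ − ⌊13039/727⌋ = 18 − 17 = 1
n=40: ⌊(41·328+247)/727⌋ − ⌊(40·328+247)/727⌋ = ⌊13695/727⌋ − ⌊13367/727⌋ = 18 − 18 = 0
n=41: ⌊(42·328+247)/727⌋ − ⌊(41·328+247)/727⌋ = ⌊14023/727⌋ − ⌊13695/727⌋ = 19 − 18 = 1
n=42: ⌊(43·328+247)/727⌋ − ⌊(42·328+247)/727⌋ = ⌊14351/727⌋ − ⌊14023/727⌋ = 19 − 19 = 0
n=43: ⌊(44·328+247)/727⌋ − ⌊(43·328+247)/727⌋ = ⌊14679/727⌋ − ⌊14351/727⌋ = 20 − 19 = 1
n=44: ⌊(45·328+247)/727⌋ − ⌊(44·328+247)/727⌋ = ⌊15007/727⌋ − ⌊14679/727⌋ = 20 − 20 = 0
n=45: ⌊(46·328+247)/727⌋ − ⌊(45·328+247)/727⌋ = ⌊15335/727⌋ − ⌊15007/727⌋ = 21 − 20 = 1
n=46: ⌊(47·328+247)/727⌋ − ⌊(46·328+247)/727⌋ = ⌊15663/727⌋ − ⌊15335/727⌋ = 21 − 21 = 0
n=47: ⌊(48·328+247)/727⌋ − ⌊(47·328+247)/727⌋ = ⌊15991/727⌋ − ⌊15663/727⌋ = 21 − 21 = 0
n=48: ⌊(49·328+247)/727⌋ − ⌊(48·328+247)/727⌋ = ⌊16319/727⌋ − ⌊15991/727⌋ = 22 − 21 = 1
n=49: ⌊(50·328+247)/727⌋ − ⌊(49·328+247)/727⌋ = ⌊16647/727⌋ − ⌊16319/727⌋ = 22 − 22 = 0
n=50: ⌊(51·328+247)/727⌋ − ⌊(50·328+247)/727⌋ = ⌊16975/727⌋ − ⌊16647/727⌋ = 23 − 22 = 1
n=51: ⌊(52·328+247)/727⌋ − ⌊(51·328+247)/727⌋ = ⌊17303/727⌋ − ⌊16975/727⌋ = 23 − 23 = 0
n=52: ⌊(53·328+247)/727⌋ − ⌊(52·328+247)/727⌋ = ⌊17631/727⌋ − ⌊17303/727⌋ = 24 − 23 = 1
n=53: ⌊(54·328+247)/727⌋ − ⌊(53·328+247)/727⌋ = ⌊17959/727⌋ − ⌊17631/727⌋ = 24 − 24 = 0
n=54: ⌊(55·328+247)/727⌋ − ⌊(54·328+247)/727⌋ = ⌊18287/727⌋ − ⌊17959/727⌋ = 25 − 24 = 1
n=55: ⌊(56·328+247)/727⌋ − ⌊(55·328+247)/727⌋ = ⌊18615/727⌋ − ⌊18287/727⌋ = 25 − 25 = 0
n=56: ⌊(57·328+247)/727⌋ − ⌊(56·328+247)/727⌋ = ⌊18943/727⌋ − ⌊18615/727⌋ = 26 − 25 = 1
n=57: ⌊(58·328+247)/727⌋ − ⌊(57·328+247)/727⌋ = ⌊19271/727⌋ − ⌊18943/727⌋ = 26 − 26 = 0
n=58: ⌊(59·328+247)/727⌋ − ⌊(58·328+247)/727⌋ = ⌊19599/727⌋ − ⌊19271/727⌋ = 26 − 26 = 0
n=59: ⌊(60·328+247)/727⌋ − ⌊(59·328+247)/727⌋ = ⌊19927/727⌋ − ⌊19599/727⌋ = 27 − 26 = 1
n=60: ⌊(61·328+247)/727⌋ − ⌊(60·328+247)/727⌋ = ⌊20255/727⌋ − ⌊19927/727⌋ = 27 − 27 = 0
n=61: ⌊(62·328+247)/727⌋ − ⌊(61·328+247)/727⌋ = ⌊20583/727⌋ − ⌊20255/727⌋ = 28 − 27 = 1
n=62: ⌊(63·328+247)/727⌋ − ⌊(62·328+247)/727⌋ = ⌊20911/727⌋ − ⌊20583/727⌋ = 28 − 28 = 0
n=63: ⌊(64·328+247)/727⌋ − ⌊(63·328+247)/727⌋ = ⌊21239/727⌋ − ⌊20911/727⌋ = 29 − 28 = 1
n=64: ⌊(65·328+247)/727⌋ − ⌊(64·328+247)/727⌋ = ⌊21567/727⌋ − ⌊21239/727⌋ = 29 − 29 = 0
n=65: ⌊(66·328+247)/727⌋ − ⌊(65·328+247)/727⌋ = ⌊21895/727⌋ − ⌊21567/727⌋ = 30 − 29 = 1
n=66: ⌊(67·328+247)/727⌋ − ⌊(66·328+247)/727⌋ = ⌊22223/727⌋ − ⌊21895/727⌋ = 30 − 30 = 0
n=67: ⌊(68·328+247)/727⌋ − ⌊(67·328+247)/727⌋ = ⌊22551/727⌋ − ⌊22223/727⌋ = 31 − 30 = 1
n=68: ⌊(69·328+247)/727⌋ − ⌊(68·328+247)/727⌋ = ⌊22879/727⌋ − ⌊22551/727⌋ = 31 − 31 = 0
n=69: ⌊(70·328+247)/727⌋ − ⌊(69·328+247)/727⌋ = ⌊23207/727⌋ − ⌊22879/727⌋ = 31 − 31 = 0
n=70: ⌊(71·328+247)/727⌋ − ⌊(70·328+247)/727⌋ = ⌊23535/727⌋ − ⌊23207/727⌋ = 32 − 31 = 1

01010100101010101001010101001010101010010101010010101010100101010101001


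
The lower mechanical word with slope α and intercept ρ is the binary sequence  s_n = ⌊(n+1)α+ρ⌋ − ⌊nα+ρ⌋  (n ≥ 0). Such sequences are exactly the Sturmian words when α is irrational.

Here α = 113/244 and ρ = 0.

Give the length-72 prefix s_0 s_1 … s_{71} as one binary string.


n=0: ⌊(1·113)/244⌋ − ⌊(0·113)/244⌋ = ⌊113/244⌋ − ⌊0/244⌋ = 0 − 0 = 0
n=1: ⌊(2·113)/244⌋ − ⌊(1·113)/244⌋ = ⌊226/244⌋ − ⌊113/244⌋ = 0 − 0 = 0
n=2: ⌊(3·113)/244⌋ − ⌊(2·113)/244⌋ = ⌊339/244⌋ − ⌊226/244⌋ = 1 − 0 = 1
n=3: ⌊(4·113)/244⌋ − ⌊(3·113)/244⌋ = ⌊452/244⌋ − ⌊339/244⌋ = 1 − 1 = 0
n=4: ⌊(5·113)/244⌋ − ⌊(4·113)/244⌋ = ⌊565/244⌋ − ⌊452/244⌋ = 2 − 1 = 1
n=5: ⌊(6·113)/244⌋ − ⌊(5·113)/244⌋ = ⌊678/244⌋ − ⌊565/244⌋ = 2 − 2 = 0
n=6: ⌊(7·113)/244⌋ − ⌊(6·113)/244⌋ = ⌊791/244⌋ − ⌊678/244⌋ = 3 − 2 = 1
n=7: ⌊(8·113)/244⌋ − ⌊(7·113)/244⌋ = ⌊904/244⌋ − ⌊791/244⌋ = 3 − 3 = 0
n=8: ⌊(9·113)/244⌋ − ⌊(8·113)/244⌋ = ⌊1017/244⌋ − ⌊904/244⌋ = 4 − 3 = 1
n=9: ⌊(10·113)/244⌋ − ⌊(9·113)/244⌋ = ⌊1130/244⌋ − ⌊1017/244⌋ = 4 − 4 = 0
n=10: ⌊(11·113)/244⌋ − ⌊(10·113)/244⌋ = ⌊1243/244⌋ − ⌊1130/244⌋ = 5 − 4 = 1
n=11: ⌊(12·113)/244⌋ − ⌊(11·113)/244⌋ = ⌊1356/244⌋ − ⌊1243/244⌋ = 5 − 5 = 0
n=12: ⌊(13·113)/244⌋ − ⌊(12·113)/244⌋ = ⌊1469/244⌋ − ⌊1356/244⌋ = 6 − 5 = 1
n=13: ⌊(14·113)/244⌋ − ⌊(13·113)/244⌋ = ⌊1582/244⌋ − ⌊1469/244⌋ = 6 − 6 = 0
n=14: ⌊(15·113)/244⌋ − ⌊(14·113)/244⌋ = ⌊1695/244⌋ − ⌊1582/244⌋ = 6 − 6 = 0
n=15: ⌊(16·113)/244⌋ − ⌊(15·113)/244⌋ = ⌊1808/244⌋ − ⌊1695/244⌋ = 7 − 6 = 1
n=16: ⌊(17·113)/244⌋ − ⌊(16·113)/244⌋ = ⌊1921/244⌋ − ⌊1808/244⌋ = 7 − 7 = 0
n=17: ⌊(18·113)/244⌋ − ⌊(17·113)/244⌋ = ⌊2034/244⌋ − ⌊1921/244⌋ = 8 − 7 = 1
n=18: ⌊(19·113)/244⌋ − ⌊(18·113)/244⌋ = ⌊2147/244⌋ − ⌊2034/244⌋ = 8 − 8 = 0
n=19: ⌊(20·113)/244⌋ − ⌊(19·113)/244⌋ = ⌊2260/244⌋ − ⌊2147/244⌋ = 9 − 8 = 1
n=20: ⌊(21·113)/244⌋ − ⌊(20·113)/244⌋ = ⌊2373/244⌋ − ⌊2260/244⌋ = 9 − 9 = 0
n=21: ⌊(22·113)/244⌋ − ⌊(21·113)/244⌋ = ⌊2486/244⌋ − ⌊2373/244⌋ = 10 − 9 = 1
n=22: ⌊(23·113)/244⌋ − ⌊(22·113)/244⌋ = ⌊2599/244⌋ − ⌊2486/244⌋ = 10 − 10 = 0
n=23: ⌊(24·113)/244⌋ − ⌊(23·113)/244⌋ = ⌊2712/244⌋ − ⌊2599/244⌋ = 11 − 10 = 1
n=24: ⌊(25·113)/244⌋ − ⌊(24·113)/244⌋ = ⌊2825/244⌋ − ⌊2712/244⌋ = 11 − 11 = 0
n=25: ⌊(26·113)/244⌋ − ⌊(25·113)/244⌋ = ⌊2938/244⌋ − ⌊2825/244⌋ = 12 − 11 = 1
n=26: ⌊(27·113)/244⌋ − ⌊(26·113)/244⌋ = ⌊3051/244⌋ − ⌊2938/244⌋ = 12 − 12 = 0
n=27: ⌊(28·113)/244⌋ − ⌊(27·113)/244⌋ = ⌊3164/244⌋ − ⌊3051/244⌋ = 12 − 12 = 0
n=28: ⌊(29·113)/244⌋ − ⌊(28·113)/244⌋ = ⌊3277/244⌋ − ⌊3164/244⌋ = 13 − 12 = 1
n=29: ⌊(30·113)/244⌋ − ⌊(29·113)/244⌋ = ⌊3390/244⌋ − ⌊3277/244⌋ = 13 − 13 = 0
n=30: ⌊(31·113)/244⌋ − ⌊(30·113)/244⌋ = ⌊3503/244⌋ − ⌊3390/244⌋ = 14 − 13 = 1
n=31: ⌊(32·113)/244⌋ − ⌊(31·113)/244⌋ = ⌊3616/244⌋ − ⌊3503/244⌋ = 14 − 14 = 0
n=32: ⌊(33·113)/244⌋ − ⌊(32·113)/244⌋ = ⌊3729/244⌋ − ⌊3616/244⌋ = 15 − 14 = 1
n=33: ⌊(34·113)/244⌋ − ⌊(33·113)/244⌋ = ⌊3842/244⌋ − ⌊3729/244⌋ = 15 − 15 = 0
n=34: ⌊(35·113)/244⌋ − ⌊(34·113)/244⌋ = ⌊3955/244⌋ − ⌊3842/244⌋ = 16 − 15 = 1
n=35: ⌊(36·113)/244⌋ − ⌊(35·113)/244⌋ = ⌊4068/244⌋ − ⌊3955/244⌋ = 16 − 16 = 0
n=36: ⌊(37·113)/244⌋ − ⌊(36·113)/244⌋ = ⌊4181/244⌋ − ⌊4068/244⌋ = 17 − 16 = 1
n=37: ⌊(38·113)/244⌋ − ⌊(37·113)/244⌋ = ⌊4294/244⌋ − ⌊4181/244⌋ = 17 − 17 = 0
n=38: ⌊(39·113)/244⌋ − ⌊(38·113)/244⌋ = ⌊4407/244⌋ − ⌊4294/244⌋ = 18 − 17 = 1
n=39: ⌊(40·113)/244⌋ − ⌊(39·113)/244⌋ = ⌊4520/244⌋ − ⌊4407/244⌋ = 18 − 18 = 0
n=40: ⌊(41·113)/244⌋ − ⌊(40·113)/244⌋ = ⌊4633/244⌋ − ⌊4520/244⌋ = 18 − 18 = 0
n=41: ⌊(42·113)/244⌋ − ⌊(41·113)/244⌋ = ⌊4746/244⌋ − ⌊4633/244⌋ = 19 − 18 = 1
n=42: ⌊(43·113)/244⌋ − ⌊(42·113)/244⌋ = ⌊4859/244⌋ − ⌊4746/244⌋ = 19 − 19 = 0
n=43: ⌊(44·113)/244⌋ − ⌊(43·113)/244⌋ = ⌊4972/244⌋ − ⌊4859/244⌋ = 20 − 19 = 1
n=44: ⌊(45·113)/244⌋ − ⌊(44·113)/244⌋ = ⌊5085/244⌋ − ⌊4972/244⌋ = 20 − 20 = 0
n=45: ⌊(46·113)/244⌋ − ⌊(45·113)/244⌋ = ⌊5198/244⌋ − ⌊5085/244⌋ = 21 − 20 = 1
n=46: ⌊(47·113)/244⌋ − ⌊(46·113)/244⌋ = ⌊5311/244⌋ − ⌊5198/244⌋ = 21 − 21 = 0
n=47: ⌊(48·113)/244⌋ − ⌊(47·113)/244⌋ = ⌊5424/244⌋ − ⌊5311/244⌋ = 22 − 21 = 1
n=48: ⌊(49·113)/244⌋ − ⌊(48·113)/244⌋ = ⌊5537/244⌋ − ⌊5424/244⌋ = 22 − 22 = 0
n=49: ⌊(50·113)/244⌋ − ⌊(49·113)/244⌋ = ⌊5650/244⌋ − ⌊5537/244⌋ = 23 − 22 = 1
n=50: ⌊(51·113)/244⌋ − ⌊(50·113)/244⌋ = ⌊5763/244⌋ − ⌊5650/244⌋ = 23 − 23 = 0
n=51: ⌊(52·113)/244⌋ − ⌊(51·113)/244⌋ = ⌊5876/244⌋ − ⌊5763/244⌋ = 24 − 23 = 1
n=52: ⌊(53·113)/244⌋ − ⌊(52·113)/244⌋ = ⌊5989/244⌋ − ⌊5876/244⌋ = 24 − 24 = 0
n=53: ⌊(54·113)/244⌋ − ⌊(53·113)/244⌋ = ⌊6102/244⌋ − ⌊5989/244⌋ = 25 − 24 = 1
n=54: ⌊(55·113)/244⌋ − ⌊(54·113)/244⌋ = ⌊6215/244⌋ − ⌊6102/244⌋ = 25 − 25 = 0
n=55: ⌊(56·113)/244⌋ − ⌊(55·113)/244⌋ = ⌊6328/244⌋ − ⌊6215/244⌋ = 25 − 25 = 0
n=56: ⌊(57·113)/244⌋ − ⌊(56·113)/244⌋ = ⌊6441/244⌋ − ⌊6328/244⌋ = 26 − 25 = 1
n=57: ⌊(58·113)/244⌋ − ⌊(57·113)/244⌋ = ⌊6554/244⌋ − ⌊6441/244⌋ = 26 − 26 = 0
n=58: ⌊(59·113)/244⌋ − ⌊(58·113)/244⌋ = ⌊6667/244⌋ − ⌊6554/244⌋ = 27 − 26 = 1
n=59: ⌊(60·113)/244⌋ − ⌊(59·113)/244⌋ = ⌊6780/244⌋ − ⌊6667/244⌋ = 27 − 27 = 0
n=60: ⌊(61·113)/244⌋ − ⌊(60·113)/244⌋ = ⌊6893/244⌋ − ⌊6780/244⌋ = 28 − 27 = 1
n=61: ⌊(62·113)/244⌋ − ⌊(61·113)/244⌋ = ⌊7006/244⌋ − ⌊6893/244⌋ = 28 − 28 = 0
n=62: ⌊(63·113)/244⌋ − ⌊(62·113)/244⌋ = ⌊7119/244⌋ − ⌊7006/244⌋ = 29 − 28 = 1
n=63: ⌊(64·113)/244⌋ − ⌊(63·113)/244⌋ = ⌊7232/244⌋ − ⌊7119/244⌋ = 29 − 29 = 0
n=64: ⌊(65·113)/244⌋ − ⌊(64·113)/244⌋ = ⌊7345/244⌋ − ⌊7232/244⌋ = 30 − 29 = 1
n=65: ⌊(66·113)/244⌋ − ⌊(65·113)/244⌋ = ⌊7458/244⌋ − ⌊7345/244⌋ = 30 − 30 = 0
n=66: ⌊(67·113)/244⌋ − ⌊(66·113)/244⌋ = ⌊7571/244⌋ − ⌊7458/244⌋ = 31 − 30 = 1
n=67: ⌊(68·113)/244⌋ − ⌊(67·113)/244⌋ = ⌊7684/244⌋ − ⌊7571/244⌋ = 31 − 31 = 0
n=68: ⌊(69·113)/244⌋ − ⌊(68·113)/244⌋ = ⌊7797/244⌋ − ⌊7684/244⌋ = 31 − 31 = 0
n=69: ⌊(70·113)/244⌋ − ⌊(69·113)/244⌋ = ⌊7910/244⌋ − ⌊7797/244⌋ = 32 − 31 = 1
n=70: ⌊(71·113)/244⌋ − ⌊(70·113)/244⌋ = ⌊8023/244⌋ − ⌊7910/244⌋ = 32 − 32 = 0
n=71: ⌊(72·113)/244⌋ − ⌊(71·113)/244⌋ = ⌊8136/244⌋ − ⌊8023/244⌋ = 33 − 32 = 1

001010101010100101010101010010101010101001010101010101001010101010100101


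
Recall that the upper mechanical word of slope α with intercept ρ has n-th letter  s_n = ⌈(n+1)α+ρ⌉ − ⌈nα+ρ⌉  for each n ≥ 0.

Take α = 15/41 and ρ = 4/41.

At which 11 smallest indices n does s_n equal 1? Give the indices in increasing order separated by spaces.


2 5 7 10 13 16 18 21 24 27 29

n=0: ⌈19/41⌉−⌈4/41⌉ = 1−1 = 0
n=1: ⌈34/41⌉−⌈19/41⌉ = 1−1 = 0
n=2: ⌈49/41⌉−⌈34/41⌉ = 2−1 = 1  ← one
n=3: ⌈64/41⌉−⌈49/41⌉ = 2−2 = 0
n=4: ⌈79/41⌉−⌈64/41⌉ = 2−2 = 0
n=5: ⌈94/41⌉−⌈79/41⌉ = 3−2 = 1  ← one
n=6: ⌈109/41⌉−⌈94/41⌉ = 3−3 = 0
n=7: ⌈124/41⌉−⌈109/41⌉ = 4−3 = 1  ← one
n=8: ⌈139/41⌉−⌈124/41⌉ = 4−4 = 0
n=9: ⌈154/41⌉−⌈139/41⌉ = 4−4 = 0
n=10: ⌈169/41⌉−⌈154/41⌉ = 5−4 = 1  ← one
n=11: ⌈184/41⌉−⌈169/41⌉ = 5−5 = 0
n=12: ⌈199/41⌉−⌈184/41⌉ = 5−5 = 0
n=13: ⌈214/41⌉−⌈199/41⌉ = 6−5 = 1  ← one
n=14: ⌈229/41⌉−⌈214/41⌉ = 6−6 = 0
n=15: ⌈244/41⌉−⌈229/41⌉ = 6−6 = 0
n=16: ⌈259/41⌉−⌈244/41⌉ = 7−6 = 1  ← one
n=17: ⌈274/41⌉−⌈259/41⌉ = 7−7 = 0
n=18: ⌈289/41⌉−⌈274/41⌉ = 8−7 = 1  ← one
n=19: ⌈304/41⌉−⌈289/41⌉ = 8−8 = 0
n=20: ⌈319/41⌉−⌈304/41⌉ = 8−8 = 0
n=21: ⌈334/41⌉−⌈319/41⌉ = 9−8 = 1  ← one
n=22: ⌈349/41⌉−⌈334/41⌉ = 9−9 = 0
n=23: ⌈364/41⌉−⌈349/41⌉ = 9−9 = 0
n=24: ⌈379/41⌉−⌈364/41⌉ = 10−9 = 1  ← one
n=25: ⌈394/41⌉−⌈379/41⌉ = 10−10 = 0
n=26: ⌈409/41⌉−⌈394/41⌉ = 10−10 = 0
n=27: ⌈424/41⌉−⌈409/41⌉ = 11−10 = 1  ← one
n=28: ⌈439/41⌉−⌈424/41⌉ = 11−11 = 0
n=29: ⌈454/41⌉−⌈439/41⌉ = 12−11 = 1  ← one
positions of the first 11 ones: 2 5 7 10 13 16 18 21 24 27 29


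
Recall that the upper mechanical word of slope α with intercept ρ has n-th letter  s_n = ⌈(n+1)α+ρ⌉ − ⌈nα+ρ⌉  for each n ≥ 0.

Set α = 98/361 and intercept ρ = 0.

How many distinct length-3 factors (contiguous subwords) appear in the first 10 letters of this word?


t_n = ⌈(n·98)/361⌉ for n = 0 … 10:
  n=0…9: ⌈0/361⌉=0 ⌈98/361⌉=1 ⌈196/361⌉=1 ⌈294/361⌉=1 ⌈392/361⌉=2 ⌈490/361⌉=2 ⌈588/361⌉=2 ⌈686/361⌉=2 ⌈784/361⌉=3 ⌈882/361⌉=3
  n=10: ⌈980/361⌉=3
s_n = t_(n+1) − t_n for n = 0 … 9 gives
prefix = 1001000100
slide a length-3 window over [0..2] … [7..9] (8 windows); first occurrence of each distinct factor:
  [  0..  2] 100
  [  1..  3] 001
  [  2..  4] 010
  [  4..  6] 000
  (the other 4 windows repeat one of these)
distinct factors: {000, 001, 010, 100}
count = 4  (Sturmian bound for length 3 is 4)

4


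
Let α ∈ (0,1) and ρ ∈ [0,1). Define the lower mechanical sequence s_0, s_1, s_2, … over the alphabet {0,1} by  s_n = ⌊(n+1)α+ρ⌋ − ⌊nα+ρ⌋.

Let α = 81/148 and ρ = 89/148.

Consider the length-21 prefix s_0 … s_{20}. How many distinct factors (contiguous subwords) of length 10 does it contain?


t_n = ⌊(n·81+89)/148⌋ for n = 0 … 21:
  n=0…9: ⌊89/148⌋=0 ⌊170/148⌋=1 ⌊251/148⌋=1 ⌊332/148⌋=2 ⌊413/148⌋=2 ⌊494/148⌋=3 ⌊575/148⌋=3 ⌊656/148⌋=4 ⌊737/148⌋=4 ⌊818/148⌋=5
  n=10…19: ⌊899/148⌋=6 ⌊980/148⌋=6 ⌊1061/148⌋=7 ⌊1142/148⌋=7 ⌊1223/148⌋=8 ⌊1304/148⌋=8 ⌊1385/148⌋=9 ⌊1466/148⌋=9 ⌊1547/148⌋=10 ⌊1628/148⌋=11
  n=20…21: ⌊1709/148⌋=11 ⌊1790/148⌋=12
s_n = t_(n+1) − t_n for n = 0 … 20 gives
prefix = 101010101101010101101
slide a length-10 window over [0..9] … [11..20] (12 windows); first occurrence of each distinct factor:
  [  0..  9] 1010101011
  [  1.. 10] 0101010110
  [  2.. 11] 1010101101
  [  3.. 12] 0101011010
  [  4.. 13] 1010110101
  [  5.. 14] 0101101010
  [  6.. 15] 1011010101
  [  7.. 16] 0110101010
  [  8.. 17] 1101010101
  (the other 3 windows repeat one of these)
distinct factors: {0101010110, 0101011010, 0101101010, 0110101010, 1010101011, 1010101101, 1010110101, 1011010101, 1101010101}
count = 9  (Sturmian bound for length 10 is 11)

9


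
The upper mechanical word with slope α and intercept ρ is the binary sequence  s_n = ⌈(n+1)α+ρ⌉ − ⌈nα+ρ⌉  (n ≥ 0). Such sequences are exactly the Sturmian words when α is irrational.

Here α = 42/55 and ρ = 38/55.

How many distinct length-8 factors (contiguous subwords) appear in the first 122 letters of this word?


t_n = ⌈(n·42+38)/55⌉ for n = 0 … 122:
  n=0…9: ⌈38/55⌉=1 ⌈80/55⌉=2 ⌈122/55⌉=3 ⌈164/55⌉=3 ⌈206/55⌉=4 ⌈248/55⌉=5 ⌈290/55⌉=6 ⌈332/55⌉=7 ⌈374/55⌉=7 ⌈416/55⌉=8
  n=10…19: ⌈458/55⌉=9 ⌈500/55⌉=10 ⌈542/55⌉=10 ⌈584/55⌉=11 ⌈626/55⌉=12 ⌈668/55⌉=13 ⌈710/55⌉=13 ⌈752/55⌉=14 ⌈794/55⌉=15 ⌈836/55⌉=16
  n=20…29: ⌈878/55⌉=16 ⌈920/55⌉=17 ⌈962/55⌉=18 ⌈1004/55⌉=19 ⌈1046/55⌉=20 ⌈1088/55⌉=20 ⌈1130/55⌉=21 ⌈1172/55⌉=22 ⌈1214/55⌉=23 ⌈1256/55⌉=23
  n=30…39: ⌈1298/55⌉=24 ⌈1340/55⌉=25 ⌈1382/55⌉=26 ⌈1424/55⌉=26 ⌈1466/55⌉=27 ⌈1508/55⌉=28 ⌈1550/55⌉=29 ⌈1592/55⌉=29 ⌈1634/55⌉=30 ⌈1676/55⌉=31
  n=40…49: ⌈1718/55⌉=32 ⌈1760/55⌉=32 ⌈1802/55⌉=33 ⌈1844/55⌉=34 ⌈1886/55⌉=35 ⌈1928/55⌉=36 ⌈1970/55⌉=36 ⌈2012/55⌉=37 ⌈2054/55⌉=38 ⌈2096/55⌉=39
  n=50…59: ⌈2138/55⌉=39 ⌈2180/55⌉=40 ⌈2222/55⌉=41 ⌈2264/55⌉=42 ⌈2306/55⌉=42 ⌈2348/55⌉=43 ⌈2390/55⌉=44 ⌈2432/55⌉=45 ⌈2474/55⌉=45 ⌈2516/55⌉=46
  n=60…69: ⌈2558/55⌉=47 ⌈2600/55⌉=48 ⌈2642/55⌉=49 ⌈2684/55⌉=49 ⌈2726/55⌉=50 ⌈2768/55⌉=51 ⌈2810/55⌉=52 ⌈2852/55⌉=52 ⌈2894/55⌉=53 ⌈2936/55⌉=54
  n=70…79: ⌈2978/55⌉=55 ⌈3020/55⌉=55 ⌈3062/55⌉=56 ⌈3104/55⌉=57 ⌈3146/55⌉=58 ⌈3188/55⌉=58 ⌈3230/55⌉=59 ⌈3272/55⌉=60 ⌈3314/55⌉=61 ⌈3356/55⌉=62
  n=80…89: ⌈3398/55⌉=62 ⌈3440/55⌉=63 ⌈3482/55⌉=64 ⌈3524/55⌉=65 ⌈3566/55⌉=65 ⌈3608/55⌉=66 ⌈3650/55⌉=67 ⌈3692/55⌉=68 ⌈3734/55⌉=68 ⌈3776/55⌉=69
  n=90…99: ⌈3818/55⌉=70 ⌈3860/55⌉=71 ⌈3902/55⌉=71 ⌈3944/55⌉=72 ⌈3986/55⌉=73 ⌈4028/55⌉=74 ⌈4070/55⌉=74 ⌈4112/55⌉=75 ⌈4154/55⌉=76 ⌈4196/55⌉=77
  n=100…109: ⌈4238/55⌉=78 ⌈4280/55⌉=78 ⌈4322/55⌉=79 ⌈4364/55⌉=80 ⌈4406/55⌉=81 ⌈4448/55⌉=81 ⌈4490/55⌉=82 ⌈4532/55⌉=83 ⌈4574/55⌉=84 ⌈4616/55⌉=84
  n=110…119: ⌈4658/55⌉=85 ⌈4700/55⌉=86 ⌈4742/55⌉=87 ⌈4784/55⌉=87 ⌈4826/55⌉=88 ⌈4868/55⌉=89 ⌈4910/55⌉=90 ⌈4952/55⌉=91 ⌈4994/55⌉=91 ⌈5036/55⌉=92
  n=120…122: ⌈5078/55⌉=93 ⌈5120/55⌉=94 ⌈5162/55⌉=94
s_n = t_(n+1) − t_n for n = 0 … 121 gives
prefix = 11011110111011101110111101110111011101110111101110111011101111011101110111011110111011101110111011110111011101110111101110
slide a length-8 window over [0..7] … [114..121] (115 windows); first occurrence of each distinct factor:
  [  0..  7] 11011110
  [  1..  8] 10111101
  [  2..  9] 01111011
  [  3.. 10] 11110111
  [  4.. 11] 11101110
  [  5.. 12] 11011101
  [  6.. 13] 10111011
  [  7.. 14] 01110111
  [ 16.. 23] 11101111
  (the other 106 windows repeat one of these)
distinct factors: {01110111, 01111011, 10111011, 10111101, 11011101, 11011110, 11101110, 11101111, 11110111}
count = 9  (Sturmian bound for length 8 is 9)

9


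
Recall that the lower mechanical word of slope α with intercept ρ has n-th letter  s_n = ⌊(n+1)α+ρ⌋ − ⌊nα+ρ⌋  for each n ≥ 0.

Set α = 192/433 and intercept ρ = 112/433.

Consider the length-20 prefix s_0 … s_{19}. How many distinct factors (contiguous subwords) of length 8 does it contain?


9

t_n = ⌊(n·192+112)/433⌋ for n = 0 … 20:
  n=0…9: ⌊112/433⌋=0 ⌊304/433⌋=0 ⌊496/433⌋=1 ⌊688/433⌋=1 ⌊880/433⌋=2 ⌊1072/433⌋=2 ⌊1264/433⌋=2 ⌊1456/433⌋=3 ⌊1648/433⌋=3 ⌊1840/433⌋=4
  n=10…19: ⌊2032/433⌋=4 ⌊2224/433⌋=5 ⌊2416/433⌋=5 ⌊2608/433⌋=6 ⌊2800/433⌋=6 ⌊2992/433⌋=6 ⌊3184/433⌋=7 ⌊3376/433⌋=7 ⌊3568/433⌋=8 ⌊3760/433⌋=8
  n=20: ⌊3952/433⌋=9
s_n = t_(n+1) − t_n for n = 0 … 19 gives
prefix = 01010010101010010101
slide a length-8 window over [0..7] … [12..19] (13 windows); first occurrence of each distinct factor:
  [  0..  7] 01010010
  [  1..  8] 10100101
  [  2..  9] 01001010
  [  3.. 10] 10010101
  [  4.. 11] 00101010
  [  5.. 12] 01010101
  [  6.. 13] 10101010
  [  7.. 14] 01010100
  [  8.. 15] 10101001
  (the other 4 windows repeat one of these)
distinct factors: {00101010, 01001010, 01010010, 01010100, 01010101, 10010101, 10100101, 10101001, 10101010}
count = 9  (Sturmian bound for length 8 is 9)


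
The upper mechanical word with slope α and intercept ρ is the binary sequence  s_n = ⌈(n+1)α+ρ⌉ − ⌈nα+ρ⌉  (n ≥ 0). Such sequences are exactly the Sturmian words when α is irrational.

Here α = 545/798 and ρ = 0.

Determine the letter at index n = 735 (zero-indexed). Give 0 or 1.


(n+1)α + ρ = (736·545) / 798 = 401120/798
nα + ρ     = (735·545) / 798 = 400575/798
⌈401120/798⌉ = 503,  ⌈400575/798⌉ = 502
s_{735} = 503 − 502 = 1

1


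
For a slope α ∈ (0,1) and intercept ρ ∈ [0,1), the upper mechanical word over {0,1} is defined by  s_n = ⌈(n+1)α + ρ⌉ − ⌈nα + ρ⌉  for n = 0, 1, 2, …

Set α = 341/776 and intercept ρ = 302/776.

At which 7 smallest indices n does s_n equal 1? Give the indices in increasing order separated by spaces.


n=0: ⌈643/776⌉−⌈302/776⌉ = 1−1 = 0
n=1: ⌈984/776⌉−⌈643/776⌉ = 2−1 = 1  ← one
n=2: ⌈1325/776⌉−⌈984/776⌉ = 2−2 = 0
n=3: ⌈1666/776⌉−⌈1325/776⌉ = 3−2 = 1  ← one
n=4: ⌈2007/776⌉−⌈1666/776⌉ = 3−3 = 0
n=5: ⌈2348/776⌉−⌈2007/776⌉ = 4−3 = 1  ← one
n=6: ⌈2689/776⌉−⌈2348/776⌉ = 4−4 = 0
n=7: ⌈3030/776⌉−⌈2689/776⌉ = 4−4 = 0
n=8: ⌈3371/776⌉−⌈3030/776⌉ = 5−4 = 1  ← one
n=9: ⌈3712/776⌉−⌈3371/776⌉ = 5−5 = 0
n=10: ⌈4053/776⌉−⌈3712/776⌉ = 6−5 = 1  ← one
n=11: ⌈4394/776⌉−⌈4053/776⌉ = 6−6 = 0
n=12: ⌈4735/776⌉−⌈4394/776⌉ = 7−6 = 1  ← one
n=13: ⌈5076/776⌉−⌈4735/776⌉ = 7−7 = 0
n=14: ⌈5417/776⌉−⌈5076/776⌉ = 7−7 = 0
n=15: ⌈5758/776⌉−⌈5417/776⌉ = 8−7 = 1  ← one
positions of the first 7 ones: 1 3 5 8 10 12 15

1 3 5 8 10 12 15


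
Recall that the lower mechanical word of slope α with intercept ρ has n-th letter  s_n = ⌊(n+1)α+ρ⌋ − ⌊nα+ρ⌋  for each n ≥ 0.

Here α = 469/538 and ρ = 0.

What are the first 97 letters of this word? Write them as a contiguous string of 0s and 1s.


n=0: ⌊(1·469)/538⌋ − ⌊(0·469)/538⌋ = ⌊469/538⌋ − ⌊0/538⌋ = 0 − 0 = 0
n=1: ⌊(2·469)/538⌋ − ⌊(1·469)/538⌋ = ⌊938/538⌋ − ⌊469/538⌋ = 1 − 0 = 1
n=2: ⌊(3·469)/538⌋ − ⌊(2·469)/538⌋ = ⌊1407/538⌋ − ⌊938/538⌋ = 2 − 1 = 1
n=3: ⌊(4·469)/538⌋ − ⌊(3·469)/538⌋ = ⌊1876/538⌋ − ⌊1407/538⌋ = 3 − 2 = 1
n=4: ⌊(5·469)/538⌋ − ⌊(4·469)/538⌋ = ⌊2345/538⌋ − ⌊1876/538⌋ = 4 − 3 = 1
n=5: ⌊(6·469)/538⌋ − ⌊(5·469)/538⌋ = ⌊2814/538⌋ − ⌊2345/538⌋ = 5 − 4 = 1
n=6: ⌊(7·469)/538⌋ − ⌊(6·469)/538⌋ = ⌊3283/538⌋ − ⌊2814/538⌋ = 6 − 5 = 1
n=7: ⌊(8·469)/538⌋ − ⌊(7·469)/538⌋ = ⌊3752/538⌋ − ⌊3283/538⌋ = 6 − 6 = 0
n=8: ⌊(9·469)/538⌋ − ⌊(8·469)/538⌋ = ⌊4221/538⌋ − ⌊3752/538⌋ = 7 − 6 = 1
n=9: ⌊(10·469)/538⌋ − ⌊(9·469)/538⌋ = ⌊4690/538⌋ − ⌊4221/538⌋ = 8 − 7 = 1
n=10: ⌊(11·469)/538⌋ − ⌊(10·469)/538⌋ = ⌊5159/538⌋ − ⌊4690/538⌋ = 9 − 8 = 1
n=11: ⌊(12·469)/538⌋ − ⌊(11·469)/538⌋ = ⌊5628/538⌋ − ⌊5159/538⌋ = 10 − 9 = 1
n=12: ⌊(13·469)/538⌋ − ⌊(12·469)/538⌋ = ⌊6097/538⌋ − ⌊5628/538⌋ = 11 − 10 = 1
n=13: ⌊(14·469)/538⌋ − ⌊(13·469)/538⌋ = ⌊6566/538⌋ − ⌊6097/538⌋ = 12 − 11 = 1
n=14: ⌊(15·469)/538⌋ − ⌊(14·469)/538⌋ = ⌊7035/538⌋ − ⌊6566/538⌋ = 13 − 12 = 1
n=15: ⌊(16·469)/538⌋ − ⌊(15·469)/538⌋ = ⌊7504/538⌋ − ⌊7035/538⌋ = 13 − 13 = 0
n=16: ⌊(17·469)/538⌋ − ⌊(16·469)/538⌋ = ⌊7973/538⌋ − ⌊7504/538⌋ = 14 − 13 = 1
n=17: ⌊(18·469)/538⌋ − ⌊(17·469)/538⌋ = ⌊8442/538⌋ − ⌊7973/538⌋ = 15 − 14 = 1
n=18: ⌊(19·469)/538⌋ − ⌊(18·469)/538⌋ = ⌊8911/538⌋ − ⌊8442/538⌋ = 16 − 15 = 1
n=19: ⌊(20·469)/538⌋ − ⌊(19·469)/538⌋ = ⌊9380/538⌋ − ⌊8911/538⌋ = 17 − 16 = 1
n=20: ⌊(21·469)/538⌋ − ⌊(20·469)/538⌋ = ⌊9849/538⌋ − ⌊9380/538⌋ = 18 − 17 = 1
n=21: ⌊(22·469)/538⌋ − ⌊(21·469)/538⌋ = ⌊10318/538⌋ − ⌊9849/538⌋ = 19 − 18 = 1
n=22: ⌊(23·469)/538⌋ − ⌊(22·469)/538⌋ = ⌊10787/538⌋ − ⌊10318/538⌋ = 20 − 19 = 1
n=23: ⌊(24·469)/538⌋ − ⌊(23·469)/538⌋ = ⌊11256/538⌋ − ⌊10787/538⌋ = 20 − 20 = 0
n=24: ⌊(25·469)/538⌋ − ⌊(24·469)/538⌋ = ⌊11725/538⌋ − ⌊11256/538⌋ = 21 − 20 = 1
n=25: ⌊(26·469)/538⌋ − ⌊(25·469)/538⌋ = ⌊12194/538⌋ − ⌊11725/538⌋ = 22 − 21 = 1
n=26: ⌊(27·469)/538⌋ − ⌊(26·469)/538⌋ = ⌊12663/538⌋ − ⌊12194/538⌋ = 23 − 22 = 1
n=27: ⌊(28·469)/538⌋ − ⌊(27·469)/538⌋ = ⌊13132/538⌋ − ⌊12663/538⌋ = 24 − 23 = 1
n=28: ⌊(29·469)/538⌋ − ⌊(28·469)/538⌋ = ⌊13601/538⌋ − ⌊13132/538⌋ = 25 − 24 = 1
n=29: ⌊(30·469)/538⌋ − ⌊(29·469)/538⌋ = ⌊14070/538⌋ − ⌊13601/538⌋ = 26 − 25 = 1
n=30: ⌊(31·469)/538⌋ − ⌊(30·469)/538⌋ = ⌊14539/538⌋ − ⌊14070/538⌋ = 27 − 26 = 1
n=31: ⌊(32·469)/538⌋ − ⌊(31·469)/538⌋ = ⌊15008/538⌋ − ⌊14539/538⌋ = 27 − 27 = 0
n=32: ⌊(33·469)/538⌋ − ⌊(32·469)/538⌋ = ⌊15477/538⌋ − ⌊15008/538⌋ = 28 − 27 = 1
n=33: ⌊(34·469)/538⌋ − ⌊(33·469)/538⌋ = ⌊15946/538⌋ − ⌊15477/538⌋ = 29 − 28 = 1
n=34: ⌊(35·469)/538⌋ − ⌊(34·469)/538⌋ = ⌊16415/538⌋ − ⌊15946/538⌋ = 30 − 29 = 1
n=35: ⌊(36·469)/538⌋ − ⌊(35·469)/538⌋ = ⌊16884/538⌋ − ⌊16415/538⌋ = 31 − 30 = 1
n=36: ⌊(37·469)/538⌋ − ⌊(36·469)/538⌋ = ⌊17353/538⌋ − ⌊16884/538⌋ = 32 − 31 = 1
n=37: ⌊(38·469)/538⌋ − ⌊(37·469)/538⌋ = ⌊17822/538⌋ − ⌊17353/538⌋ = 33 − 32 = 1
n=38: ⌊(39·469)/538⌋ − ⌊(38·469)/538⌋ = ⌊18291/538⌋ − ⌊17822/538⌋ = 33 − 33 = 0
n=39: ⌊(40·469)/538⌋ − ⌊(39·469)/538⌋ = ⌊18760/538⌋ − ⌊18291/538⌋ = 34 − 33 = 1
n=40: ⌊(41·469)/538⌋ − ⌊(40·469)/538⌋ = ⌊19229/538⌋ − ⌊18760/538⌋ = 35 − 34 = 1
n=41: ⌊(42·469)/538⌋ − ⌊(41·469)/538⌋ = ⌊19698/538⌋ − ⌊19229/538⌋ = 36 − 35 = 1
n=42: ⌊(43·469)/538⌋ − ⌊(42·469)/538⌋ = ⌊20167/538⌋ − ⌊19698/538⌋ = 37 − 36 = 1
n=43: ⌊(44·469)/538⌋ − ⌊(43·469)/538⌋ = ⌊20636/538⌋ − ⌊20167/538⌋ = 38 − 37 = 1
n=44: ⌊(45·469)/538⌋ − ⌊(44·469)/538⌋ = ⌊21105/538⌋ − ⌊20636/538⌋ = 39 − 38 = 1
n=45: ⌊(46·469)/538⌋ − ⌊(45·469)/538⌋ = ⌊21574/538⌋ − ⌊21105/538⌋ = 40 − 39 = 1
n=46: ⌊(47·469)/538⌋ − ⌊(46·469)/538⌋ = ⌊22043/538⌋ − ⌊21574/538⌋ = 40 − 40 = 0
n=47: ⌊(48·469)/538⌋ − ⌊(47·469)/538⌋ = ⌊22512/538⌋ − ⌊22043/538⌋ = 41 − 40 = 1
n=48: ⌊(49·469)/538⌋ − ⌊(48·469)/538⌋ = ⌊22981/538⌋ − ⌊22512/538⌋ = 42 − 41 = 1
n=49: ⌊(50·469)/538⌋ − ⌊(49·469)/538⌋ = ⌊23450/538⌋ − ⌊22981/538⌋ = 43 − 42 = 1
n=50: ⌊(51·469)/538⌋ − ⌊(50·469)/538⌋ = ⌊23919/538⌋ − ⌊23450/538⌋ = 44 − 43 = 1
n=51: ⌊(52·469)/538⌋ − ⌊(51·469)/538⌋ = ⌊24388/538⌋ − ⌊23919/538⌋ = 45 − 44 = 1
n=52: ⌊(53·469)/538⌋ − ⌊(52·469)/538⌋ = ⌊24857/538⌋ − ⌊24388/538⌋ = 46 − 45 = 1
n=53: ⌊(54·469)/538⌋ − ⌊(53·469)/538⌋ = ⌊25326/538⌋ − ⌊24857/538⌋ = 47 − 46 = 1
n=54: ⌊(55·469)/538⌋ − ⌊(54·469)/538⌋ = ⌊25795/538⌋ − ⌊25326/538⌋ = 47 − 47 = 0
n=55: ⌊(56·469)/538⌋ − ⌊(55·469)/538⌋ = ⌊26264/538⌋ − ⌊25795/538⌋ = 48 − 47 = 1
n=56: ⌊(57·469)/538⌋ − ⌊(56·469)/538⌋ = ⌊26733/538⌋ − ⌊26264/538⌋ = 49 − 48 = 1
n=57: ⌊(58·469)/538⌋ − ⌊(57·469)/538⌋ = ⌊27202/538⌋ − ⌊26733/538⌋ = 50 − 49 = 1
n=58: ⌊(59·469)/538⌋ − ⌊(58·469)/538⌋ = ⌊27671/538⌋ − ⌊27202/538⌋ = 51 − 50 = 1
n=59: ⌊(60·469)/538⌋ − ⌊(59·469)/538⌋ = ⌊28140/538⌋ − ⌊27671/538⌋ = 52 − 51 = 1
n=60: ⌊(61·469)/538⌋ − ⌊(60·469)/538⌋ = ⌊28609/538⌋ − ⌊28140/538⌋ = 53 − 52 = 1
n=61: ⌊(62·469)/538⌋ − ⌊(61·469)/538⌋ = ⌊29078/538⌋ − ⌊28609/538⌋ = 54 − 53 = 1
n=62: ⌊(63·469)/538⌋ − ⌊(62·469)/538⌋ = ⌊29547/538⌋ − ⌊29078/538⌋ = 54 − 54 = 0
n=63: ⌊(64·469)/538⌋ − ⌊(63·469)/538⌋ = ⌊30016/538⌋ − ⌊29547/538⌋ = 55 − 54 = 1
n=64: ⌊(65·469)/538⌋ − ⌊(64·469)/538⌋ = ⌊30485/538⌋ − ⌊30016/538⌋ = 56 − 55 = 1
n=65: ⌊(66·469)/538⌋ − ⌊(65·469)/538⌋ = ⌊30954/538⌋ − ⌊30485/538⌋ = 57 − 56 = 1
n=66: ⌊(67·469)/538⌋ − ⌊(66·469)/538⌋ = ⌊31423/538⌋ − ⌊30954/538⌋ = 58 − 57 = 1
n=67: ⌊(68·469)/538⌋ − ⌊(67·469)/538⌋ = ⌊31892/538⌋ − ⌊31423/538⌋ = 59 − 58 = 1
n=68: ⌊(69·469)/538⌋ − ⌊(68·469)/538⌋ = ⌊32361/538⌋ − ⌊31892/538⌋ = 60 − 59 = 1
n=69: ⌊(70·469)/538⌋ − ⌊(69·469)/538⌋ = ⌊32830/538⌋ − ⌊32361/538⌋ = 61 − 60 = 1
n=70: ⌊(71·469)/538⌋ − ⌊(70·469)/538⌋ = ⌊33299/538⌋ − ⌊32830/538⌋ = 61 − 61 = 0
n=71: ⌊(72·469)/538⌋ − ⌊(71·469)/538⌋ = ⌊33768/538⌋ − ⌊33299/538⌋ = 62 − 61 = 1
n=72: ⌊(73·469)/538⌋ − ⌊(72·469)/538⌋ = ⌊34237/538⌋ − ⌊33768/538⌋ = 63 − 62 = 1
n=73: ⌊(74·469)/538⌋ − ⌊(73·469)/538⌋ = ⌊34706/538⌋ − ⌊34237/538⌋ = 64 − 63 = 1
n=74: ⌊(75·469)/538⌋ − ⌊(74·469)/538⌋ = ⌊35175/538⌋ − ⌊34706/538⌋ = 65 − 64 = 1
n=75: ⌊(76·469)/538⌋ − ⌊(75·469)/538⌋ = ⌊35644/538⌋ − ⌊35175/538⌋ = 66 − 65 = 1
n=76: ⌊(77·469)/538⌋ − ⌊(76·469)/538⌋ = ⌊36113/538⌋ − ⌊35644/538⌋ = 67 − 66 = 1
n=77: ⌊(78·469)/538⌋ − ⌊(77·469)/538⌋ = ⌊36582/538⌋ − ⌊36113/538⌋ = 67 − 67 = 0
n=78: ⌊(79·469)/538⌋ − ⌊(78·469)/538⌋ = ⌊37051/538⌋ − ⌊36582/538⌋ = 68 − 67 = 1
n=79: ⌊(80·469)/538⌋ − ⌊(79·469)/538⌋ = ⌊37520/538⌋ − ⌊37051/538⌋ = 69 − 68 = 1
n=80: ⌊(81·469)/538⌋ − ⌊(80·469)/538⌋ = ⌊37989/538⌋ − ⌊37520/538⌋ = 70 − 69 = 1
n=81: ⌊(82·469)/538⌋ − ⌊(81·469)/538⌋ = ⌊38458/538⌋ − ⌊37989/538⌋ = 71 − 70 = 1
n=82: ⌊(83·469)/538⌋ − ⌊(82·469)/538⌋ = ⌊38927/538⌋ − ⌊38458/538⌋ = 72 − 71 = 1
n=83: ⌊(84·469)/538⌋ − ⌊(83·469)/538⌋ = ⌊39396/538⌋ − ⌊38927/538⌋ = 73 − 72 = 1
n=84: ⌊(85·469)/538⌋ − ⌊(84·469)/538⌋ = ⌊39865/538⌋ − ⌊39396/538⌋ = 74 − 73 = 1
n=85: ⌊(86·469)/538⌋ − ⌊(85·469)/538⌋ = ⌊40334/538⌋ − ⌊39865/538⌋ = 74 − 74 = 0
n=86: ⌊(87·469)/538⌋ − ⌊(86·469)/538⌋ = ⌊40803/538⌋ − ⌊40334/538⌋ = 75 − 74 = 1
n=87: ⌊(88·469)/538⌋ − ⌊(87·469)/538⌋ = ⌊41272/538⌋ − ⌊40803/538⌋ = 76 − 75 = 1
n=88: ⌊(89·469)/538⌋ − ⌊(88·469)/538⌋ = ⌊41741/538⌋ − ⌊41272/538⌋ = 77 − 76 = 1
n=89: ⌊(90·469)/538⌋ − ⌊(89·469)/538⌋ = ⌊42210/538⌋ − ⌊41741/538⌋ = 78 − 77 = 1
n=90: ⌊(91·469)/538⌋ − ⌊(90·469)/538⌋ = ⌊42679/538⌋ − ⌊42210/538⌋ = 79 − 78 = 1
n=91: ⌊(92·469)/538⌋ − ⌊(91·469)/538⌋ = ⌊43148/538⌋ − ⌊42679/538⌋ = 80 − 79 = 1
n=92: ⌊(93·469)/538⌋ − ⌊(92·469)/538⌋ = ⌊43617/538⌋ − ⌊43148/538⌋ = 81 − 80 = 1
n=93: ⌊(94·469)/538⌋ − ⌊(93·469)/538⌋ = ⌊44086/538⌋ − ⌊43617/538⌋ = 81 − 81 = 0
n=94: ⌊(95·469)/538⌋ − ⌊(94·469)/538⌋ = ⌊44555/538⌋ − ⌊44086/538⌋ = 82 − 81 = 1
n=95: ⌊(96·469)/538⌋ − ⌊(95·469)/538⌋ = ⌊45024/538⌋ − ⌊44555/538⌋ = 83 − 82 = 1
n=96: ⌊(97·469)/538⌋ − ⌊(96·469)/538⌋ = ⌊45493/538⌋ − ⌊45024/538⌋ = 84 − 83 = 1

0111111011111110111111101111111011111101111111011111110111111101111111011111101111111011111110111
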